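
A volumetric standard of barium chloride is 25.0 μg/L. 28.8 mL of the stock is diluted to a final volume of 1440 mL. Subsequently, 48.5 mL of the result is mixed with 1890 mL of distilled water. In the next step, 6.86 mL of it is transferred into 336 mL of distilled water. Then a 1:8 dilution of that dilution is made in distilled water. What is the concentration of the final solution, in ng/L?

Overall dilution factor = 50 × 39.97 × 49.98 × 8 = 7.99 × 10⁵.
25.0 μg/L / 7.99 × 10⁵ = 3.13 × 10⁻⁵ μg/L = 0.0313 ng/L.

0.0313 ng/L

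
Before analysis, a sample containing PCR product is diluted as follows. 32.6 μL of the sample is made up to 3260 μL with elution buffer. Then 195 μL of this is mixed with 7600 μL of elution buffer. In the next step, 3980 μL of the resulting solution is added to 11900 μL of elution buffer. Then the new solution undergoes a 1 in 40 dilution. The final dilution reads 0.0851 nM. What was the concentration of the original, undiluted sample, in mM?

0.0543 mM

Overall dilution factor = 100 × 39.97 × 3.990 × 40 = 6.38 × 10⁵.
Original = 0.0851 nM × 6.38 × 10⁵ = 5.43 × 10⁴ nM = 0.0543 mM.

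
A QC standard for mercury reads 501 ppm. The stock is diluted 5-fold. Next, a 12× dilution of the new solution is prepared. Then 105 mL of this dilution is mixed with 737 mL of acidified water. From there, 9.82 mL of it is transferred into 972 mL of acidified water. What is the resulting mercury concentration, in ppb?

10.4 ppb

Overall dilution factor = 5 × 12 × 8.019 × 99.98 = 4.81 × 10⁴.
501 ppm / 4.81 × 10⁴ = 0.0104 ppm = 10.4 ppb.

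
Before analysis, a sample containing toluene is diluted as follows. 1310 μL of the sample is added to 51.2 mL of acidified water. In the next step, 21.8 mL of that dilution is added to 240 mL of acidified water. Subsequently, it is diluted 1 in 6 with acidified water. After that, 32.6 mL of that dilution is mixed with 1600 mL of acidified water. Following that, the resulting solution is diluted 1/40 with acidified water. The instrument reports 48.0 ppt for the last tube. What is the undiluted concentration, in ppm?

278 ppm

Overall dilution factor = 40.08 × 12.01 × 6 × 50.08 × 40 = 5.79 × 10⁶.
Original = 48.0 ppt × 5.79 × 10⁶ = 2.78 × 10⁸ ppt = 278 ppm.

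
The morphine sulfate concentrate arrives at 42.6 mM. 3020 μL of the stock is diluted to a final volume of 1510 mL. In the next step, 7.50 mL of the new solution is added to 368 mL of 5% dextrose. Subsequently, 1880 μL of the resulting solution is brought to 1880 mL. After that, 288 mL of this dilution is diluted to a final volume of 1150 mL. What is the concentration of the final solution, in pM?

Overall dilution factor = 500 × 50.07 × 1000 × 3.993 = 10.00 × 10⁷.
42.6 mM / 10.00 × 10⁷ = 4.26 × 10⁻⁷ mM = 426 pM.

426 pM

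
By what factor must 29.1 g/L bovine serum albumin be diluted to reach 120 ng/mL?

Factor = C₀/C_target = 29.1 g/L / 120 ng/mL = 2.43 × 10⁵.

2.43 × 10⁵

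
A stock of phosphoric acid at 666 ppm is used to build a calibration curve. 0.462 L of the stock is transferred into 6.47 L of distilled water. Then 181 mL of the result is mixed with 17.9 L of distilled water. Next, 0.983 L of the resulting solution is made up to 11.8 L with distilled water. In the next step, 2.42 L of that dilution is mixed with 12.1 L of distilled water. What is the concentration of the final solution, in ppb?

Overall dilution factor = 15.00 × 99.90 × 12.00 × 6 = 1.08 × 10⁵.
666 ppm / 1.08 × 10⁵ = 6.17 × 10⁻³ ppm = 6.17 ppb.

6.17 ppb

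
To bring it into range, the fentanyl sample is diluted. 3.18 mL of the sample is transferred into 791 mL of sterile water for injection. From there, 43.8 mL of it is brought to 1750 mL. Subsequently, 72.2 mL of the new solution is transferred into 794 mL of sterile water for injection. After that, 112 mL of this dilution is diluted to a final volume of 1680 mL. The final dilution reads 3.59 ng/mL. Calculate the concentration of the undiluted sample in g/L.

Overall dilution factor = 249.7 × 39.95 × 12.00 × 15 = 1.80 × 10⁶.
Original = 3.59 ng/mL × 1.80 × 10⁶ = 6.45 × 10⁶ ng/mL = 6.45 g/L.

6.45 g/L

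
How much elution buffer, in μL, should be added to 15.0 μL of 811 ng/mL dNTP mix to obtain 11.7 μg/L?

1020 μL

11.7 μg/L = 11.7 ng/mL.
V₂ = C₁V₁/C₂ = 811 × 15.0 / 11.7 = 1040 μL.
Diluent to add = V₂ − V₁ = 1040 − 15.0 = 1020 μL.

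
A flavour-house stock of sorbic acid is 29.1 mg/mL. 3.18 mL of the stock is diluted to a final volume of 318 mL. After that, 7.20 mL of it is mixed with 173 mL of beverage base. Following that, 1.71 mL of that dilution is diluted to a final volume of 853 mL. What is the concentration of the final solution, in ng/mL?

Overall dilution factor = 100 × 25.03 × 498.8 = 1.25 × 10⁶.
29.1 mg/mL / 1.25 × 10⁶ = 2.33 × 10⁻⁵ mg/mL = 23.3 ng/mL.

23.3 ng/mL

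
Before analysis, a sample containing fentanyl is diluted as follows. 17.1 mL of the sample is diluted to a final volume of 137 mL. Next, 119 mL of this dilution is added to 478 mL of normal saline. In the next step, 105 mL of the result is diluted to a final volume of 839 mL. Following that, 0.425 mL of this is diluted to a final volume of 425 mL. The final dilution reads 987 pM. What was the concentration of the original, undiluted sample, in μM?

317 μM

Overall dilution factor = 8.012 × 5.017 × 7.990 × 1000 = 3.21 × 10⁵.
Original = 987 pM × 3.21 × 10⁵ = 3.17 × 10⁸ pM = 317 μM.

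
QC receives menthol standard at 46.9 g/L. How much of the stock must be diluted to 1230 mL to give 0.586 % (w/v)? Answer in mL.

0.586 % (w/v) = 5.86 g/L.
V₁ = C₂V₂/C₁ = 5.86 × 1230 / 46.9 = 154 mL.

154 mL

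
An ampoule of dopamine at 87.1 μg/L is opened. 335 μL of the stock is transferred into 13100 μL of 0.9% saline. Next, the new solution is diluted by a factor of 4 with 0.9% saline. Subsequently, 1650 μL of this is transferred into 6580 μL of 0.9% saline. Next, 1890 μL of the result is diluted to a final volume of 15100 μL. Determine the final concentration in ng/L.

13.6 ng/L

Overall dilution factor = 40.10 × 4 × 4.988 × 7.989 = 6393.
87.1 μg/L / 6393 = 0.0136 μg/L = 13.6 ng/L.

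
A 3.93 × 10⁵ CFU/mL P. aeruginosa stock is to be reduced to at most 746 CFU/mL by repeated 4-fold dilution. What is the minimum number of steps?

Need 4ⁿ ≥ 527, so n ≥ log(527)/log(4) = 4.52.
Minimum whole steps: n = 5.

5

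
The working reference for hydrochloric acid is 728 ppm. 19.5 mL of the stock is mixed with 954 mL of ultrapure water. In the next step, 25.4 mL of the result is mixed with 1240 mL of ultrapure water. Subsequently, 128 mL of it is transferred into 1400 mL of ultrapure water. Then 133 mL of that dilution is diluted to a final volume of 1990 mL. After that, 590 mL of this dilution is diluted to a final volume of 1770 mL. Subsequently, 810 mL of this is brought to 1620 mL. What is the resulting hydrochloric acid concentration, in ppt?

Overall dilution factor = 49.92 × 49.82 × 11.94 × 14.96 × 3 × 2 = 2.67 × 10⁶.
728 ppm / 2.67 × 10⁶ = 2.73 × 10⁻⁴ ppm = 273 ppt.

273 ppt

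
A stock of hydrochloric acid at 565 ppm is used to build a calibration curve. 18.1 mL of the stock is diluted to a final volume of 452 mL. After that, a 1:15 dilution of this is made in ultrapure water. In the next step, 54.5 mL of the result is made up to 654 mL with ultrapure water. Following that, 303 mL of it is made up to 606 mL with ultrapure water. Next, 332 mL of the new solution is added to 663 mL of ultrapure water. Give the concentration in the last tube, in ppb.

21.0 ppb

Overall dilution factor = 24.97 × 15 × 12 × 2 × 2.997 = 2.69 × 10⁴.
565 ppm / 2.69 × 10⁴ = 0.0210 ppm = 21.0 ppb.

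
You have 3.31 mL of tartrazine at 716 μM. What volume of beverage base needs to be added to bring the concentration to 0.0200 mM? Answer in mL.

0.0200 mM = 20.0 μM.
V₂ = C₁V₁/C₂ = 716 × 3.31 / 20.0 = 118 mL.
Diluent to add = V₂ − V₁ = 118 − 3.31 = 115 mL.

115 mL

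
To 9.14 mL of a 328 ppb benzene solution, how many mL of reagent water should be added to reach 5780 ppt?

510 mL

5780 ppt = 5.78 ppb.
V₂ = C₁V₁/C₂ = 328 × 9.14 / 5.78 = 519 mL.
Diluent to add = V₂ − V₁ = 519 − 9.14 = 510 mL.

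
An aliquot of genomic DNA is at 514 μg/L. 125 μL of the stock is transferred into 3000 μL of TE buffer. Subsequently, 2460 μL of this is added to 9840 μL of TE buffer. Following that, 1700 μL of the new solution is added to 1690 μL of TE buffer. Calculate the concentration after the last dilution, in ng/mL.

2.06 ng/mL

Overall dilution factor = 25 × 5 × 1.994 = 249.
514 μg/L / 249 = 2.06 μg/L = 2.06 ng/mL.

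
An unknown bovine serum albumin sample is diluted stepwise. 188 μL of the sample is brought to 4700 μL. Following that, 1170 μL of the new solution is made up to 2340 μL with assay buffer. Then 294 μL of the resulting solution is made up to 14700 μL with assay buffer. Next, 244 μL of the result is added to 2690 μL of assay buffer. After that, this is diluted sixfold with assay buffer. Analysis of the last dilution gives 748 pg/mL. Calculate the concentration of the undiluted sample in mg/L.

Overall dilution factor = 25 × 2 × 50 × 12.02 × 6 = 1.80 × 10⁵.
Original = 748 pg/mL × 1.80 × 10⁵ = 1.35 × 10⁸ pg/mL = 135 mg/L.

135 mg/L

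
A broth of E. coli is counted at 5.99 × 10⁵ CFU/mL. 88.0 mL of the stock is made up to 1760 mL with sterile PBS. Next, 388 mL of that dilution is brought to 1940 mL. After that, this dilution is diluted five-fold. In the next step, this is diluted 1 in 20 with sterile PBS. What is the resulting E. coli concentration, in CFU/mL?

Overall dilution factor = 20 × 5 × 5 × 20 = 1.00 × 10⁴.
5.99 × 10⁵ CFU/mL / 1.00 × 10⁴ = 59.9 CFU/mL.

59.9 CFU/mL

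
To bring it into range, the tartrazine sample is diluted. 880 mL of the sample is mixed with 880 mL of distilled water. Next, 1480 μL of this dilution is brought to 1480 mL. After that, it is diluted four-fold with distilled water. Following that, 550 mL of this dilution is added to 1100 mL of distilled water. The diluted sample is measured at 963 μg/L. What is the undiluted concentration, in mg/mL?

Overall dilution factor = 2 × 1000 × 4 × 3 = 2.40 × 10⁴.
Original = 963 μg/L × 2.40 × 10⁴ = 2.31 × 10⁷ μg/L = 23.1 mg/mL.

23.1 mg/mL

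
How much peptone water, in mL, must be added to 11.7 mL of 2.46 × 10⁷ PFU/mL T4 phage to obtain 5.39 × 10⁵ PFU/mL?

522 mL

V₂ = C₁V₁/C₂ = 2.46 × 10⁷ × 11.7 / 5.39 × 10⁵ = 534 mL.
Diluent to add = V₂ − V₁ = 534 − 11.7 = 522 mL.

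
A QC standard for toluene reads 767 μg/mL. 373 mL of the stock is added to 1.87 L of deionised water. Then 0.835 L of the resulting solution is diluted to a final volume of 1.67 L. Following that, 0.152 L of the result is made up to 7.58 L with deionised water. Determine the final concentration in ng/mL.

Overall dilution factor = 6.013 × 2 × 49.87 = 600.
767 μg/mL / 600 = 1.28 μg/mL = 1280 ng/mL.

1280 ng/mL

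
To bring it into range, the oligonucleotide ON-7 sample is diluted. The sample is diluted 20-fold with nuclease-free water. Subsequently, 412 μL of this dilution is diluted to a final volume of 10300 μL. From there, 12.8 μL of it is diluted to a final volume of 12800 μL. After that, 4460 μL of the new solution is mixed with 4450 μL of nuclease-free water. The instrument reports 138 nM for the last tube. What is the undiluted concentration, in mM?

Overall dilution factor = 20 × 25 × 1000 × 1.998 = 9.99 × 10⁵.
Original = 138 nM × 9.99 × 10⁵ = 1.38 × 10⁸ nM = 138 mM.

138 mM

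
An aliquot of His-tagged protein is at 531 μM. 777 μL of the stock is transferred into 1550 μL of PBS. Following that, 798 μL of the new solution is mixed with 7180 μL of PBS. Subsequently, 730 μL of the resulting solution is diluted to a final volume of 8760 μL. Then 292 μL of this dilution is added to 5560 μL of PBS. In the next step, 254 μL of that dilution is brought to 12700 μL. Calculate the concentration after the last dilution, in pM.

1470 pM

Overall dilution factor = 2.995 × 9.997 × 12 × 20.04 × 50 = 3.60 × 10⁵.
531 μM / 3.60 × 10⁵ = 1.47 × 10⁻³ μM = 1470 pM.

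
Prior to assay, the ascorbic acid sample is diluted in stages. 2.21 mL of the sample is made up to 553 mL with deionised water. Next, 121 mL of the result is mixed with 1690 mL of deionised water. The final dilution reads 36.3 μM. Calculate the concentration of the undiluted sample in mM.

Overall dilution factor = 250.2 × 14.97 = 3745.
Original = 36.3 μM × 3745 = 1.36 × 10⁵ μM = 136 mM.

136 mM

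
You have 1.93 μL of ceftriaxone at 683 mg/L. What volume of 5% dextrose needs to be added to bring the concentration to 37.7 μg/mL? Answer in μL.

37.7 μg/mL = 37.7 mg/L.
V₂ = C₁V₁/C₂ = 683 × 1.93 / 37.7 = 35.0 μL.
Diluent to add = V₂ − V₁ = 35.0 − 1.93 = 33.0 μL.

33.0 μL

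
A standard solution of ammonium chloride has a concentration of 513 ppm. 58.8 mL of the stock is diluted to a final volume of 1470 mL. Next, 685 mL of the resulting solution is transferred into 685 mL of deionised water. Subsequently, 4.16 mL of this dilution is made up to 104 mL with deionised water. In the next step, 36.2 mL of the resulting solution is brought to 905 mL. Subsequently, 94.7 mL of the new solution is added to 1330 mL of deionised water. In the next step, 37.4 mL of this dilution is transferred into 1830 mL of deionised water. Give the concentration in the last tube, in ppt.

Overall dilution factor = 25 × 2 × 25 × 25 × 15.04 × 49.93 = 2.35 × 10⁷.
513 ppm / 2.35 × 10⁷ = 2.19 × 10⁻⁵ ppm = 21.9 ppt.

21.9 ppt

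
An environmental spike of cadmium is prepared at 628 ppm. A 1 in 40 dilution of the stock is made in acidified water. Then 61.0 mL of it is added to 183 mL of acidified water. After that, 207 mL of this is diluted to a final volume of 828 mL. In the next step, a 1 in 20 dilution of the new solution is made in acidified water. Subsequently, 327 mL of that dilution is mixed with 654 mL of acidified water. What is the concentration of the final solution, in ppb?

Overall dilution factor = 40 × 4 × 4 × 20 × 3 = 3.84 × 10⁴.
628 ppm / 3.84 × 10⁴ = 0.0164 ppm = 16.4 ppb.

16.4 ppb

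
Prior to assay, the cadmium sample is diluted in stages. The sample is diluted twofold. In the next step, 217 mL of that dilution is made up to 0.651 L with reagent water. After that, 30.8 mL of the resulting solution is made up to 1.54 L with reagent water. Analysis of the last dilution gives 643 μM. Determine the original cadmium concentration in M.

0.193 M

Overall dilution factor = 2 × 3 × 50 = 300.
Original = 643 μM × 300 = 1.93 × 10⁵ μM = 0.193 M.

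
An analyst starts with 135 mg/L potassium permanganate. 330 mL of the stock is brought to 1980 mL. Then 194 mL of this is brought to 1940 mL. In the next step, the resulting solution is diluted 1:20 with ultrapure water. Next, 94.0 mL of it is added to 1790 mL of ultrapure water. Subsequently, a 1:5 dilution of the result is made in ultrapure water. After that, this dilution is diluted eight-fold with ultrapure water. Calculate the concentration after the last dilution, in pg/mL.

140 pg/mL

Overall dilution factor = 6 × 10 × 20 × 20.04 × 5 × 8 = 9.62 × 10⁵.
135 mg/L / 9.62 × 10⁵ = 1.40 × 10⁻⁴ mg/L = 140 pg/mL.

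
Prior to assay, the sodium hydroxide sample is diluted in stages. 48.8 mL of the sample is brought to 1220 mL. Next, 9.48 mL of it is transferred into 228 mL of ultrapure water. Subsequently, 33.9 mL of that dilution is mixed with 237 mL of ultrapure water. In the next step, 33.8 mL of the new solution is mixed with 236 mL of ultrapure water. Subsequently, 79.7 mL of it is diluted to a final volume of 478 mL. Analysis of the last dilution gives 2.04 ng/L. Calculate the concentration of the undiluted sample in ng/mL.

Overall dilution factor = 25 × 25.05 × 7.991 × 7.982 × 5.997 = 2.40 × 10⁵.
Original = 2.04 ng/L × 2.40 × 10⁵ = 4.89 × 10⁵ ng/L = 489 ng/mL.

489 ng/mL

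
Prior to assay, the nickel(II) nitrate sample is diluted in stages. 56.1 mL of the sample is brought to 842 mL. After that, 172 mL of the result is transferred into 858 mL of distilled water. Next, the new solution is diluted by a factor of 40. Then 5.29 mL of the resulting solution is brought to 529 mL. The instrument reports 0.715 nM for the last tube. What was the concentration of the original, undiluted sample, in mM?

0.257 mM

Overall dilution factor = 15.01 × 5.988 × 40 × 100 = 3.60 × 10⁵.
Original = 0.715 nM × 3.60 × 10⁵ = 2.57 × 10⁵ nM = 0.257 mM.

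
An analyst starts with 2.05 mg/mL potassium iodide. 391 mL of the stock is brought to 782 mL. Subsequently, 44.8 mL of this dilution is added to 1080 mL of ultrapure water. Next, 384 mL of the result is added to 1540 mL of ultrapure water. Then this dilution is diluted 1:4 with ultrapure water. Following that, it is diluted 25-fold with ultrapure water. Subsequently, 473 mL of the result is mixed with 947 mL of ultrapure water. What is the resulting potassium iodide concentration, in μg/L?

27.1 μg/L

Overall dilution factor = 2 × 25.11 × 5.010 × 4 × 25 × 3.002 = 7.55 × 10⁴.
2.05 mg/mL / 7.55 × 10⁴ = 2.71 × 10⁻⁵ mg/mL = 27.1 μg/L.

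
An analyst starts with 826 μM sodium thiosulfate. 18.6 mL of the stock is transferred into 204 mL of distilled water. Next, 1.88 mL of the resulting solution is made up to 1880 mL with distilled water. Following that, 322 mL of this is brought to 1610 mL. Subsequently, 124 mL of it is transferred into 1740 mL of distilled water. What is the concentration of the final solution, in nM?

Overall dilution factor = 11.97 × 1000 × 5 × 15.03 = 9.00 × 10⁵.
826 μM / 9.00 × 10⁵ = 9.18 × 10⁻⁴ μM = 0.918 nM.

0.918 nM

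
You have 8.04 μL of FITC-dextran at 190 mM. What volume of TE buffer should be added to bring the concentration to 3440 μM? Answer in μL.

436 μL

3440 μM = 3.44 mM.
V₂ = C₁V₁/C₂ = 190 × 8.04 / 3.44 = 444 μL.
Diluent to add = V₂ − V₁ = 444 − 8.04 = 436 μL.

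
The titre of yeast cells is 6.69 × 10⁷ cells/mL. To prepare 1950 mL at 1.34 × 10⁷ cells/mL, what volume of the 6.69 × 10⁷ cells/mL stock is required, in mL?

V₁ = C₂V₂/C₁ = 1.34 × 10⁷ × 1950 / 6.69 × 10⁷ = 391 mL.

391 mL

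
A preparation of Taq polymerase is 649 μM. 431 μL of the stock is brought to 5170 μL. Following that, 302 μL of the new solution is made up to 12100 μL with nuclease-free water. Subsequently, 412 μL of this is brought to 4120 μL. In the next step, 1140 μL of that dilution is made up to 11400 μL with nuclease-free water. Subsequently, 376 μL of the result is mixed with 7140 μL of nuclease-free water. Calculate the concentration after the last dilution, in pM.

676 pM

Overall dilution factor = 12.00 × 40.07 × 10 × 10 × 19.99 = 9.61 × 10⁵.
649 μM / 9.61 × 10⁵ = 6.76 × 10⁻⁴ μM = 676 pM.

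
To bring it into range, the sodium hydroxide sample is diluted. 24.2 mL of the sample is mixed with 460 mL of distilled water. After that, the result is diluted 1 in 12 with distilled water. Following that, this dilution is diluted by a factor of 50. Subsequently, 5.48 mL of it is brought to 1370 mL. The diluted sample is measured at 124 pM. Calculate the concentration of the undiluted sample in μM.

Overall dilution factor = 20.01 × 12 × 50 × 250 = 3.00 × 10⁶.
Original = 124 pM × 3.00 × 10⁶ = 3.72 × 10⁸ pM = 372 μM.

372 μM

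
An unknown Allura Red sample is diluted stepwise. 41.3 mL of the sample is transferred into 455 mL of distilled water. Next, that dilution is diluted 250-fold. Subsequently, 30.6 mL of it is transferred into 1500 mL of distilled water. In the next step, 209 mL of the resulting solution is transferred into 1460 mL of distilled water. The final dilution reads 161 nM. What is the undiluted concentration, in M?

0.193 M

Overall dilution factor = 12.02 × 250 × 50.02 × 7.986 = 1.20 × 10⁶.
Original = 161 nM × 1.20 × 10⁶ = 1.93 × 10⁸ nM = 0.193 M.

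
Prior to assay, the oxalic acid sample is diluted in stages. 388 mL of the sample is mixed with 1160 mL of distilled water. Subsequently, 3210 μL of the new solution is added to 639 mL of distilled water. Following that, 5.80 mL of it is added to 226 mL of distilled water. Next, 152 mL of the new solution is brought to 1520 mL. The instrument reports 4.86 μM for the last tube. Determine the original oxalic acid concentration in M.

1.55 M

Overall dilution factor = 3.990 × 200.1 × 39.97 × 10 = 3.19 × 10⁵.
Original = 4.86 μM × 3.19 × 10⁵ = 1.55 × 10⁶ μM = 1.55 M.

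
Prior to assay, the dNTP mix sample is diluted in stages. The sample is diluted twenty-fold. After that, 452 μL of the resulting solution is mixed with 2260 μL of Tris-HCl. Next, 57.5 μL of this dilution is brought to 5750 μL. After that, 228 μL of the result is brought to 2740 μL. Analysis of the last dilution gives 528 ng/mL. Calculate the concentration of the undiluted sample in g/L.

76.1 g/L

Overall dilution factor = 20 × 6 × 100 × 12.02 = 1.44 × 10⁵.
Original = 528 ng/mL × 1.44 × 10⁵ = 7.61 × 10⁷ ng/mL = 76.1 g/L.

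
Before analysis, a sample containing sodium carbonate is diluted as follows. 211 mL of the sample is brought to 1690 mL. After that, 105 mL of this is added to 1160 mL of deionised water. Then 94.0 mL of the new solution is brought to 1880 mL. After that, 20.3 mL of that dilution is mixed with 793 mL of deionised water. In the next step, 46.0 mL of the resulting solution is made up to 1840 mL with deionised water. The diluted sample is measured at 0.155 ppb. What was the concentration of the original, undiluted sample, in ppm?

479 ppm

Overall dilution factor = 8.009 × 12.05 × 20 × 40.06 × 40 = 3.09 × 10⁶.
Original = 0.155 ppb × 3.09 × 10⁶ = 4.79 × 10⁵ ppb = 479 ppm.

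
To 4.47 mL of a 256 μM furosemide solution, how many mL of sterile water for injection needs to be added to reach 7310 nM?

152 mL

7310 nM = 7.31 μM.
V₂ = C₁V₁/C₂ = 256 × 4.47 / 7.31 = 157 mL.
Diluent to add = V₂ − V₁ = 157 − 4.47 = 152 mL.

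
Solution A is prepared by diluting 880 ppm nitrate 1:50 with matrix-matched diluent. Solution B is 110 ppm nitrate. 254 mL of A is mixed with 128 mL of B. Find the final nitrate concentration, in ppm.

C_A = 880 ppm / 50 = 17.6 ppm.
C_mix = (C_A·V_A + C_B·V_B)/(V_A + V_B) = (17.6×254 + 110×128) / 382.0 = 48.6 ppm.

48.6 ppm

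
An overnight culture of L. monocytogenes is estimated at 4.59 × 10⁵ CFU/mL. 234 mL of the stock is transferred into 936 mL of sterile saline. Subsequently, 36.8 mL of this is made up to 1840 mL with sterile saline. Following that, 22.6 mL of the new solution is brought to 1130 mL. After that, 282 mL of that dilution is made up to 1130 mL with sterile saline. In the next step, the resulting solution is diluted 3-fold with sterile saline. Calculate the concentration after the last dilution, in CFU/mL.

Overall dilution factor = 5 × 50 × 50 × 4.007 × 3 = 1.50 × 10⁵.
4.59 × 10⁵ CFU/mL / 1.50 × 10⁵ = 3.05 CFU/mL.

3.05 CFU/mL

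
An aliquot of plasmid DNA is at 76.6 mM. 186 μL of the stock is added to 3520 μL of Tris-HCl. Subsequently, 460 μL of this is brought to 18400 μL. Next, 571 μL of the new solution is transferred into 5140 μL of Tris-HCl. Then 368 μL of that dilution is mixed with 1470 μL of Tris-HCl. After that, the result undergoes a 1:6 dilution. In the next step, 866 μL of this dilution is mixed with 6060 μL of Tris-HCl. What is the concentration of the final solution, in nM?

Overall dilution factor = 19.92 × 40 × 10.00 × 4.995 × 6 × 7.998 = 1.91 × 10⁶.
76.6 mM / 1.91 × 10⁶ = 4.01 × 10⁻⁵ mM = 40.1 nM.

40.1 nM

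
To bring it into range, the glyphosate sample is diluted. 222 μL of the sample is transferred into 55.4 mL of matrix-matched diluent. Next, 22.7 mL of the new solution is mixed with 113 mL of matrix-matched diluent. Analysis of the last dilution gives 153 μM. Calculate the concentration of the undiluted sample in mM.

229 mM

Overall dilution factor = 250.5 × 5.978 = 1498.
Original = 153 μM × 1498 = 2.29 × 10⁵ μM = 229 mM.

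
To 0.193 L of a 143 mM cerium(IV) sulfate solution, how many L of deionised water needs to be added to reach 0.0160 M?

0.0160 M = 16.0 mM.
V₂ = C₁V₁/C₂ = 143 × 0.193 / 16.0 = 1.72 L.
Diluent to add = V₂ − V₁ = 1.72 − 0.193 = 1.53 L.

1.53 L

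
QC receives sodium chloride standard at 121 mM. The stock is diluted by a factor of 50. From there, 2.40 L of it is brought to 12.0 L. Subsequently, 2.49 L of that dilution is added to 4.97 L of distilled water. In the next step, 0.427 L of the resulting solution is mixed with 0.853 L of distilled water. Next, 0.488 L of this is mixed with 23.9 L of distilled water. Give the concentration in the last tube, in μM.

1.08 μM

Overall dilution factor = 50 × 5 × 2.996 × 2.998 × 49.98 = 1.12 × 10⁵.
121 mM / 1.12 × 10⁵ = 1.08 × 10⁻³ mM = 1.08 μM.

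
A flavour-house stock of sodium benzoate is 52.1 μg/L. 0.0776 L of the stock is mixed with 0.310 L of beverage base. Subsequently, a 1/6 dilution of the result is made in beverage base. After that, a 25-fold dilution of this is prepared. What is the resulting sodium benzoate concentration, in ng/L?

69.5 ng/L

Overall dilution factor = 4.995 × 6 × 25 = 749.
52.1 μg/L / 749 = 0.0695 μg/L = 69.5 ng/L.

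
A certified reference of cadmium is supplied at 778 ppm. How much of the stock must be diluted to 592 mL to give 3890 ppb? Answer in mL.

2.96 mL

3890 ppb = 3.89 ppm.
V₁ = C₂V₂/C₁ = 3.89 × 592 / 778 = 2.96 mL.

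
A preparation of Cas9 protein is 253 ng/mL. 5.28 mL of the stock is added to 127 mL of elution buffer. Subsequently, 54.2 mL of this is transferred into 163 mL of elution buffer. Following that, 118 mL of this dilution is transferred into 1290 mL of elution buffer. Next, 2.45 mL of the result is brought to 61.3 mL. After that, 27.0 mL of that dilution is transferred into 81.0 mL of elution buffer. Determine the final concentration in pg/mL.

Overall dilution factor = 25.05 × 4.007 × 11.93 × 25.02 × 4 = 1.20 × 10⁵.
253 ng/mL / 1.20 × 10⁵ = 2.11 × 10⁻³ ng/mL = 2.11 pg/mL.

2.11 pg/mL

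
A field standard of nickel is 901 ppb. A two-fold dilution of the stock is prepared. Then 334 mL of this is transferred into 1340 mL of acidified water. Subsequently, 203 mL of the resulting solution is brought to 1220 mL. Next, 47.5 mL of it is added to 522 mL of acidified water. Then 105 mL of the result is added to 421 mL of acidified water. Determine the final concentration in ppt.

Overall dilution factor = 2 × 5.012 × 6.010 × 11.99 × 5.010 = 3618.
901 ppb / 3618 = 0.249 ppb = 249 ppt.

249 ppt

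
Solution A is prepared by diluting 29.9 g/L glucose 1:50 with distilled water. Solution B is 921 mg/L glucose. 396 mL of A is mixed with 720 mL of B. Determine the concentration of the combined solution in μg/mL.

806 μg/mL

C_A = 29.9 g/L / 50 = 0.598 g/L.
C_B = 921 mg/L = 0.921 g/L.
C_mix = (C_A·V_A + C_B·V_B)/(V_A + V_B) = (0.598×396 + 0.921×720) / 1116 = 0.806 g/L = 806 μg/mL.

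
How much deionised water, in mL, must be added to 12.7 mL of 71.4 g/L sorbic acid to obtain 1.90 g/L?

465 mL

V₂ = C₁V₁/C₂ = 71.4 × 12.7 / 1.90 = 477 mL.
Diluent to add = V₂ − V₁ = 477 − 12.7 = 465 mL.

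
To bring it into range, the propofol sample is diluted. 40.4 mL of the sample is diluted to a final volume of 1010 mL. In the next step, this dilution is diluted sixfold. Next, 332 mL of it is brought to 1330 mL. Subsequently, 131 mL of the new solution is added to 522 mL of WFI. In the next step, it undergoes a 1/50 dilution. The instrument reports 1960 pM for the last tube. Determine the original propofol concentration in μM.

Overall dilution factor = 25 × 6 × 4.006 × 4.985 × 50 = 1.50 × 10⁵.
Original = 1960 pM × 1.50 × 10⁵ = 2.94 × 10⁸ pM = 294 μM.

294 μM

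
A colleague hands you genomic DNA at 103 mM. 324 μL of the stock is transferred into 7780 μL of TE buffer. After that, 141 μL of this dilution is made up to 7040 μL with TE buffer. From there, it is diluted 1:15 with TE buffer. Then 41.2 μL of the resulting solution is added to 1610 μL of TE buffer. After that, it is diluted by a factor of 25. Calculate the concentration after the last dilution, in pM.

5490 pM

Overall dilution factor = 25.01 × 49.93 × 15 × 40.08 × 25 = 1.88 × 10⁷.
103 mM / 1.88 × 10⁷ = 5.49 × 10⁻⁶ mM = 5490 pM.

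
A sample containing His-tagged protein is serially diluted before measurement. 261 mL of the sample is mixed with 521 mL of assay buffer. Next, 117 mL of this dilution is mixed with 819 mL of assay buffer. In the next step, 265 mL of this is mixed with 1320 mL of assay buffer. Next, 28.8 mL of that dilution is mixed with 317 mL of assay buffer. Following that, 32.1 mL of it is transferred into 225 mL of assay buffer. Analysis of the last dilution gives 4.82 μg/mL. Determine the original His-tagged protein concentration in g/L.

66.5 g/L

Overall dilution factor = 2.996 × 8 × 5.981 × 12.01 × 8.009 = 1.38 × 10⁴.
Original = 4.82 μg/mL × 1.38 × 10⁴ = 6.65 × 10⁴ μg/mL = 66.5 g/L.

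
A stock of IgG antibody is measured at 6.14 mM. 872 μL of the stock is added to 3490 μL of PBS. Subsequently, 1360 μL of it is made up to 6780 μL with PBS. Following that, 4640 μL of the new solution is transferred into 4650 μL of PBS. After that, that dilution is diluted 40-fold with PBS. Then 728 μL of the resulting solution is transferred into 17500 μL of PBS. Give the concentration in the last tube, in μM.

0.123 μM

Overall dilution factor = 5.002 × 4.985 × 2.002 × 40 × 25.04 = 5.00 × 10⁴.
6.14 mM / 5.00 × 10⁴ = 1.23 × 10⁻⁴ mM = 0.123 μM.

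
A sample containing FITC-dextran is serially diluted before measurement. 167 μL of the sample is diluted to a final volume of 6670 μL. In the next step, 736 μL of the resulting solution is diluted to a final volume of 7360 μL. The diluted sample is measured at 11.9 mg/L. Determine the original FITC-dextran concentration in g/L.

Overall dilution factor = 39.94 × 10 = 399.
Original = 11.9 mg/L × 399 = 4753 mg/L = 4.75 g/L.

4.75 g/L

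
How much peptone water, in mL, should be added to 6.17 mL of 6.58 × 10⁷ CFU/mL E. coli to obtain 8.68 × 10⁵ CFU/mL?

462 mL

V₂ = C₁V₁/C₂ = 6.58 × 10⁷ × 6.17 / 8.68 × 10⁵ = 468 mL.
Diluent to add = V₂ − V₁ = 468 − 6.17 = 462 mL.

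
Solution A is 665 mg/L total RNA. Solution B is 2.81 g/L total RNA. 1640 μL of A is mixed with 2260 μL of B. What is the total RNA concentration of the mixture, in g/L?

1.91 g/L

C_B = 2.81 g/L = 2810 mg/L.
C_mix = (C_A·V_A + C_B·V_B)/(V_A + V_B) = (665×1640 + 2810×2260) / 3900 = 1908 mg/L = 1.91 g/L.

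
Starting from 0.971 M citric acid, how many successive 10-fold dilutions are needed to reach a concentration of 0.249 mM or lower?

4

Need 10ⁿ ≥ 3900, so n ≥ log(3900)/log(10) = 3.59.
Minimum whole steps: n = 4.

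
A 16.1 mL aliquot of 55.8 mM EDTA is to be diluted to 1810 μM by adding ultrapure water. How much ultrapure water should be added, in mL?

480 mL

1810 μM = 1.81 mM.
V₂ = C₁V₁/C₂ = 55.8 × 16.1 / 1.81 = 496 mL.
Diluent to add = V₂ − V₁ = 496 − 16.1 = 480 mL.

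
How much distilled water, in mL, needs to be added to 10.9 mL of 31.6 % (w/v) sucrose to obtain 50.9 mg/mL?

50.9 mg/mL = 5.09 % (w/v).
V₂ = C₁V₁/C₂ = 31.6 × 10.9 / 5.09 = 67.7 mL.
Diluent to add = V₂ − V₁ = 67.7 − 10.9 = 56.8 mL.

56.8 mL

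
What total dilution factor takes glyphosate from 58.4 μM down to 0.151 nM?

Factor = C₀/C_target = 58.4 μM / 0.151 nM = 3.87 × 10⁵.

3.87 × 10⁵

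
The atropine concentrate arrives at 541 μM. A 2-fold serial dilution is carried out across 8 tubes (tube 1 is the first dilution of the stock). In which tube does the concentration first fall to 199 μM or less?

tube 2

Tube n has concentration 541 μM / 2ⁿ.
Need 2ⁿ ≥ 541 μM / 199 μM = 2.72, so n ≥ 1.44.
First such tube: n = 2.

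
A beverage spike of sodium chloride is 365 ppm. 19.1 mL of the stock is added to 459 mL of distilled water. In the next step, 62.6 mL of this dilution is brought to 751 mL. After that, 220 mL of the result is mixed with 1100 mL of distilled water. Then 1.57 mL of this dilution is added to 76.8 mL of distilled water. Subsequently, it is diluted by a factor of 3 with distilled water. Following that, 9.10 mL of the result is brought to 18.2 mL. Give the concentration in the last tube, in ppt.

676 ppt

Overall dilution factor = 25.03 × 12.00 × 6 × 49.92 × 3 × 2 = 5.40 × 10⁵.
365 ppm / 5.40 × 10⁵ = 6.76 × 10⁻⁴ ppm = 676 ppt.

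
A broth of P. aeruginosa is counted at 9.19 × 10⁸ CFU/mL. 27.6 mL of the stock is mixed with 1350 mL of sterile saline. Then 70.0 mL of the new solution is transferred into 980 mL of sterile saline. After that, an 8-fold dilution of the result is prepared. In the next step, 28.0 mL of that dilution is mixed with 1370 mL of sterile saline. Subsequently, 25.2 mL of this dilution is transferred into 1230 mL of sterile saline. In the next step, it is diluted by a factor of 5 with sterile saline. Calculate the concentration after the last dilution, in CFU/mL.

Overall dilution factor = 49.91 × 15 × 8 × 49.93 × 49.81 × 5 = 7.45 × 10⁷.
9.19 × 10⁸ CFU/mL / 7.45 × 10⁷ = 12.3 CFU/mL.

12.3 CFU/mL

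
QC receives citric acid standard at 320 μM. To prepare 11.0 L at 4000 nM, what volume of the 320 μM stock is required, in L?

4000 nM = 4.00 μM.
V₁ = C₂V₂/C₁ = 4.00 × 11.0 / 320 = 0.138 L.

0.138 L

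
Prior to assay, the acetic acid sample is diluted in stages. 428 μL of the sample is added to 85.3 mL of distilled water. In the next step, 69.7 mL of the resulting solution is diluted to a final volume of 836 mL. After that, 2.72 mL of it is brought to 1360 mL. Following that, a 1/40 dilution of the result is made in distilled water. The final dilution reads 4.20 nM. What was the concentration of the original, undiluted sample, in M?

Overall dilution factor = 200.3 × 11.99 × 500 × 40 = 4.80 × 10⁷.
Original = 4.20 nM × 4.80 × 10⁷ = 2.02 × 10⁸ nM = 0.202 M.

0.202 M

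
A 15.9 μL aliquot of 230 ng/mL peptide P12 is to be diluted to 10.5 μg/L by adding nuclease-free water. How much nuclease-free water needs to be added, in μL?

332 μL

10.5 μg/L = 10.5 ng/mL.
V₂ = C₁V₁/C₂ = 230 × 15.9 / 10.5 = 348 μL.
Diluent to add = V₂ − V₁ = 348 − 15.9 = 332 μL.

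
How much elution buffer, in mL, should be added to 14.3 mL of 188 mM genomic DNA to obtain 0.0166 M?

148 mL

0.0166 M = 16.6 mM.
V₂ = C₁V₁/C₂ = 188 × 14.3 / 16.6 = 162 mL.
Diluent to add = V₂ − V₁ = 162 − 14.3 = 148 mL.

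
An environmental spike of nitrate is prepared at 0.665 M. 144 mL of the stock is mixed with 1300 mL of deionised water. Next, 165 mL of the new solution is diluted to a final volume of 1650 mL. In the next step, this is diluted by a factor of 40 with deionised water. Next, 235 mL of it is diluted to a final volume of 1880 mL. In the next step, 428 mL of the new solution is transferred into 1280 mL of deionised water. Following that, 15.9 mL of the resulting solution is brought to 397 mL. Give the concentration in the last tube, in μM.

0.208 μM

Overall dilution factor = 10.03 × 10 × 40 × 8 × 3.991 × 24.97 = 3.20 × 10⁶.
0.665 M / 3.20 × 10⁶ = 2.08 × 10⁻⁷ M = 0.208 μM.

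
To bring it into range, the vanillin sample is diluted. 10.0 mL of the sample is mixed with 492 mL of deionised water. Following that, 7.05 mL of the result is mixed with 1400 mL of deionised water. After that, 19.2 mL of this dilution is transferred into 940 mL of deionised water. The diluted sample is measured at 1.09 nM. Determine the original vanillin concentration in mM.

0.546 mM

Overall dilution factor = 50.20 × 199.6 × 49.96 = 5.01 × 10⁵.
Original = 1.09 nM × 5.01 × 10⁵ = 5.46 × 10⁵ nM = 0.546 mM.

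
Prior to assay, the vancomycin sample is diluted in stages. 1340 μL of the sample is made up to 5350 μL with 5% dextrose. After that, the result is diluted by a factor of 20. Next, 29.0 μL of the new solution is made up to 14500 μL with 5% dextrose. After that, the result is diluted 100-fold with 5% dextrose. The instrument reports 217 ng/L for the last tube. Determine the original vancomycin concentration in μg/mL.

Overall dilution factor = 3.993 × 20 × 500 × 100 = 3.99 × 10⁶.
Original = 217 ng/L × 3.99 × 10⁶ = 8.66 × 10⁸ ng/L = 866 μg/mL.

866 μg/mL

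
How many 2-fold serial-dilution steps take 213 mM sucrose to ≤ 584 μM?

9

Need 2ⁿ ≥ 365, so n ≥ log(365)/log(2) = 8.51.
Minimum whole steps: n = 9.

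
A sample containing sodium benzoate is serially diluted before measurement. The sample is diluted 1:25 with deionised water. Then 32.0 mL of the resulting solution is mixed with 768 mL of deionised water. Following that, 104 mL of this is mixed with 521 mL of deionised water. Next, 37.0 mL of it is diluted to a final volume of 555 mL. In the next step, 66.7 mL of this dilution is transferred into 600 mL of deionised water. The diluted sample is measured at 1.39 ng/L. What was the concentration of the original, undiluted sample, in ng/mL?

Overall dilution factor = 25 × 25 × 6.010 × 15 × 9.996 = 5.63 × 10⁵.
Original = 1.39 ng/L × 5.63 × 10⁵ = 7.83 × 10⁵ ng/L = 783 ng/mL.

783 ng/mL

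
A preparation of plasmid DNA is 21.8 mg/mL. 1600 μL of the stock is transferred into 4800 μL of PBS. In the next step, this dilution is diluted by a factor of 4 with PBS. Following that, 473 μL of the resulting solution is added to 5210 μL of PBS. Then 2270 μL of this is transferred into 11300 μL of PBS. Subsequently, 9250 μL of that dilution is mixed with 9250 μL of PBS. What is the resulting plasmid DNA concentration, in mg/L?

Overall dilution factor = 4 × 4 × 12.01 × 5.978 × 2 = 2298.
21.8 mg/mL / 2298 = 9.48 × 10⁻³ mg/mL = 9.48 mg/L.

9.48 mg/L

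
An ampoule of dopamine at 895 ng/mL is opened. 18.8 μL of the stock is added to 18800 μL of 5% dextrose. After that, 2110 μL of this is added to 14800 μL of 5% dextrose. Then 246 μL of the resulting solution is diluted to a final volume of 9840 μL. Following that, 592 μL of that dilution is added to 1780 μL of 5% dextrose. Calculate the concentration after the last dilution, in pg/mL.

0.696 pg/mL

Overall dilution factor = 1001 × 8.014 × 40 × 4.007 = 1.29 × 10⁶.
895 ng/mL / 1.29 × 10⁶ = 6.96 × 10⁻⁴ ng/mL = 0.696 pg/mL.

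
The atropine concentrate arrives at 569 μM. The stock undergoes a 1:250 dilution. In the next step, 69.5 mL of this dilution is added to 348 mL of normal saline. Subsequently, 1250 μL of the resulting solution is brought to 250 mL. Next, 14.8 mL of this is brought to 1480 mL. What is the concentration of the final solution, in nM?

Overall dilution factor = 250 × 6.007 × 200 × 100 = 3.00 × 10⁷.
569 μM / 3.00 × 10⁷ = 1.89 × 10⁻⁵ μM = 0.0189 nM.

0.0189 nM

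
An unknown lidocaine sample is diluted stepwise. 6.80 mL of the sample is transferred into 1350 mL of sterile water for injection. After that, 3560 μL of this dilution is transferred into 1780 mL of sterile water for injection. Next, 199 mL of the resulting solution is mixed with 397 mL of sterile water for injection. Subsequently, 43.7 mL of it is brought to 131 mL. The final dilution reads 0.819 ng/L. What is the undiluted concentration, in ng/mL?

735 ng/mL

Overall dilution factor = 199.5 × 501 × 2.995 × 2.998 = 8.97 × 10⁵.
Original = 0.819 ng/L × 8.97 × 10⁵ = 7.35 × 10⁵ ng/L = 735 ng/mL.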